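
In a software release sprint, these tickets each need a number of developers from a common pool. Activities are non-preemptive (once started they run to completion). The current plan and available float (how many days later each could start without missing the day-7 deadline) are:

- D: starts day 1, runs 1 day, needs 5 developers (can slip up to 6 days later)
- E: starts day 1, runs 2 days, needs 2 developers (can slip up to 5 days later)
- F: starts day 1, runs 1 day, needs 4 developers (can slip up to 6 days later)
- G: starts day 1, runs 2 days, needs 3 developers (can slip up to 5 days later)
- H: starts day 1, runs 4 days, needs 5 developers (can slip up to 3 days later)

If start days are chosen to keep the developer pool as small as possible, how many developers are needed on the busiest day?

Early-start (D@1, E@1, F@1, G@1, H@1) gives peak 19: d1:19  d2:10  d3:5  d4:5  d5:0  d6:0  d7:0.
Shift F→3, G→2, H→4.
Schedule D@1, E@1, F@3, G@2, H@4: d1:7  d2:5  d3:7  d4:5  d5:5  d6:5  d7:5 — peak 7.

7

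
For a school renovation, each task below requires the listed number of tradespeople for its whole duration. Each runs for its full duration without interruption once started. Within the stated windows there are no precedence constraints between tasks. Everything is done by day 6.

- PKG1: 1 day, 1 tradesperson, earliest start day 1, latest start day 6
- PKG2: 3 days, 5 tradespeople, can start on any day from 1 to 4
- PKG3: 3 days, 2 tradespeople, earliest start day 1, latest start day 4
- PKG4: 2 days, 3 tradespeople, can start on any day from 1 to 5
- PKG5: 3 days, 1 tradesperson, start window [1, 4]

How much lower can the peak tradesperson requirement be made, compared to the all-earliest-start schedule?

6

Early-start peak: d1:12  d2:11  d3:8  d4:0  d5:0  d6:0 ⇒ 12.
Leveled (PKG1@1, PKG2@1, PKG3@4, PKG4@4, PKG5@2): d1:6  d2:6  d3:6  d4:6  d5:5  d6:2 ⇒ 6.
Reduction 12 − 6 = 6.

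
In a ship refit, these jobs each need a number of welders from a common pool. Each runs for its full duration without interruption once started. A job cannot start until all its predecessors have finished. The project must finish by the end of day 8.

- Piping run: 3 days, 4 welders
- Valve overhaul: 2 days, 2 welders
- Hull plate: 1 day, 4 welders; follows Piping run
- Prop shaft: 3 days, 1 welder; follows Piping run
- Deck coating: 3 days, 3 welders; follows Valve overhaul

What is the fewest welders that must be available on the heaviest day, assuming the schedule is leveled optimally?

Early-start (Piping run@1, Valve overhaul@1, Hull plate@4, Prop shaft@4, Deck coating@3) gives peak 8: d1:6  d2:6  d3:7  d4:8  d5:4  d6:1  d7:0  d8:0.
Shift Deck coating→5.
Schedule Piping run@1, Valve overhaul@1, Hull plate@4, Prop shaft@4, Deck coating@5: d1:6  d2:6  d3:4  d4:5  d5:4  d6:4  d7:3  d8:0 — peak 6.

6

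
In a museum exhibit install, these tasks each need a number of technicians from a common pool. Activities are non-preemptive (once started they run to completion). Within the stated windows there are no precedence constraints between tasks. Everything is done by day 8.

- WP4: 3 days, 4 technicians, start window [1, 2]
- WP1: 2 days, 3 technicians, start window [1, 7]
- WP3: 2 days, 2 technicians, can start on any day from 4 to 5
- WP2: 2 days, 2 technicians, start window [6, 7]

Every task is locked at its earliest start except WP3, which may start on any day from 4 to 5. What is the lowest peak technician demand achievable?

WP3@4: d1:7  d2:7  d3:4  d4:2  d5:2  d6:2  d7:2  d8:0 → peak 7
WP3@5: d1:7  d2:7  d3:4  d4:0  d5:2  d6:4  d7:2  d8:0 → peak 7
Best is WP3@4, peak 7.

7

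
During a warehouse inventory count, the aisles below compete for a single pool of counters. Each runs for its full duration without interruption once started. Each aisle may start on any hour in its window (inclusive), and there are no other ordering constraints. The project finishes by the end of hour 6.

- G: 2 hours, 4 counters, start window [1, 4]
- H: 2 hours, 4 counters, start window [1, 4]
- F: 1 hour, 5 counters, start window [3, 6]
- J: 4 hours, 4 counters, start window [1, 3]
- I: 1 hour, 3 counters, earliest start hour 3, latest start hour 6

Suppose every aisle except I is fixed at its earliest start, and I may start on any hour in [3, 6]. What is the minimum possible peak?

12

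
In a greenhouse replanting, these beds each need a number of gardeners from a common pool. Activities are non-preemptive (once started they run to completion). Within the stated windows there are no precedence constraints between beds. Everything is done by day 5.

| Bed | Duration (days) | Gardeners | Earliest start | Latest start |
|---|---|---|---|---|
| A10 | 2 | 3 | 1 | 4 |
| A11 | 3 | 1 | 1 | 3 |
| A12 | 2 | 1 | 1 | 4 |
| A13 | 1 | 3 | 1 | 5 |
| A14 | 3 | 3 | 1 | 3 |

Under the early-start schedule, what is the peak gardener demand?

11

Early-start schedule: A10@1, A11@1, A12@1, A13@1, A14@1.
Load per day: day 1: 11, day 2: 8, day 3: 4, day 4: 0, day 5: 0.
Peak is 11.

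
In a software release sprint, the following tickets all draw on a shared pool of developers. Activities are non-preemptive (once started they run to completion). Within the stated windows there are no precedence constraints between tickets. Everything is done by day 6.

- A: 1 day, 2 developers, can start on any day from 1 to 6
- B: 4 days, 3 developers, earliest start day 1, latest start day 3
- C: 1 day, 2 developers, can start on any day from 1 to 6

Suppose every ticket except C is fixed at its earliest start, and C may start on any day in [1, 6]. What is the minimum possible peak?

C@1: d1:7  d2:3  d3:3  d4:3  d5:0  d6:0 → peak 7
C@2: d1:5  d2:5  d3:3  d4:3  d5:0  d6:0 → peak 5
C@3: d1:5  d2:3  d3:5  d4:3  d5:0  d6:0 → peak 5
C@4: d1:5  d2:3  d3:3  d4:5  d5:0  d6:0 → peak 5
C@5: d1:5  d2:3  d3:3  d4:3  d5:2  d6:0 → peak 5
C@6: d1:5  d2:3  d3:3  d4:3  d5:0  d6:2 → peak 5
Best is C@2, peak 5.

5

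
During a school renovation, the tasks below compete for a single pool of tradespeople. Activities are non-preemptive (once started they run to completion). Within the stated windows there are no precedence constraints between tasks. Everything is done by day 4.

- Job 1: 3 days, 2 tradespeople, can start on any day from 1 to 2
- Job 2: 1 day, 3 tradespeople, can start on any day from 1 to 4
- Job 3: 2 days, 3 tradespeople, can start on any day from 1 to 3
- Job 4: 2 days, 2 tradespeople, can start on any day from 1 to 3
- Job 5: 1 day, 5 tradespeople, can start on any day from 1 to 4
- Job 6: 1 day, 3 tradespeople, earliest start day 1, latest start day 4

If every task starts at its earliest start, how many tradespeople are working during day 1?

18

At early start, day 1 has: Job 1, Job 2, Job 3, Job 4, Job 5, Job 6.
Demand: 2 + 3 + 3 + 2 + 5 + 3 = 18.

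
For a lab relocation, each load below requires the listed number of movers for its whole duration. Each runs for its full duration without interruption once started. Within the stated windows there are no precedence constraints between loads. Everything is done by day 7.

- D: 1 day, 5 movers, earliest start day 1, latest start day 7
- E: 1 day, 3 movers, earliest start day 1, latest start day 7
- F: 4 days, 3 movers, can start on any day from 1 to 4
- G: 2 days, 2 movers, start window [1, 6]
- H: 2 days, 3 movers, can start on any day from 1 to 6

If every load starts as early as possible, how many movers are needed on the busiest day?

Early-start schedule: D@1, E@1, F@1, G@1, H@1.
Load per day: day 1: 16, day 2: 8, day 3: 3, day 4: 3, day 5: 0, day 6: 0, day 7: 0.
Peak is 16.

16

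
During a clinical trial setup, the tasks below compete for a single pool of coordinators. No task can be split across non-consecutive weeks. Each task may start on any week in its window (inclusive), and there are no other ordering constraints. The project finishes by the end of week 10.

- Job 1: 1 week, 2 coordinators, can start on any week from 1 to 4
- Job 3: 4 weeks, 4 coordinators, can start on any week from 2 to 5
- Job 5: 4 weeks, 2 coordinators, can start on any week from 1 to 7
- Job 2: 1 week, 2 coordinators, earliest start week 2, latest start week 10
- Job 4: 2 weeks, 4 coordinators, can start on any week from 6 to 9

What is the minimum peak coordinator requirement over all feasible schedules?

Early-start (Job 1@1, Job 3@2, Job 5@1, Job 2@2, Job 4@6) gives peak 8: w1:4  w2:8  w3:6  w4:6  w5:4  w6:4  w7:4  w8:0  w9:0  w10:0.
Shift Job 3→5, Job 4→9.
Schedule Job 1@1, Job 3@5, Job 5@1, Job 2@2, Job 4@9: w1:4  w2:4  w3:2  w4:2  w5:4  w6:4  w7:4  w8:4  w9:4  w10:4 — peak 4.
Total coordinator-weeks = 36 over 10 weeks ⇒ peak ≥ ⌈36/10⌉ = 4, so 4 is optimal.

4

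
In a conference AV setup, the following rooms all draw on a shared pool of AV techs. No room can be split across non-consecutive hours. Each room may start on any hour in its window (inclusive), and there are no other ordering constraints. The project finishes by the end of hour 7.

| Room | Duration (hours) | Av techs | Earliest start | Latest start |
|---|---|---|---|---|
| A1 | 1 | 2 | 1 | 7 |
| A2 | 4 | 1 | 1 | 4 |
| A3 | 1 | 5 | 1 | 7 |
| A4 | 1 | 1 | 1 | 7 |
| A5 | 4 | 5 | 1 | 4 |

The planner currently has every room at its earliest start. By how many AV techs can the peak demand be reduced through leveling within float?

Early-start peak: h1:14  h2:6  h3:6  h4:6  h5:0  h6:0  h7:0 ⇒ 14.
Leveled (A1@1, A2@1, A3@2, A4@1, A5@3): h1:4  h2:6  h3:6  h4:6  h5:5  h6:5  h7:0 ⇒ 6.
Reduction 14 − 6 = 8.

8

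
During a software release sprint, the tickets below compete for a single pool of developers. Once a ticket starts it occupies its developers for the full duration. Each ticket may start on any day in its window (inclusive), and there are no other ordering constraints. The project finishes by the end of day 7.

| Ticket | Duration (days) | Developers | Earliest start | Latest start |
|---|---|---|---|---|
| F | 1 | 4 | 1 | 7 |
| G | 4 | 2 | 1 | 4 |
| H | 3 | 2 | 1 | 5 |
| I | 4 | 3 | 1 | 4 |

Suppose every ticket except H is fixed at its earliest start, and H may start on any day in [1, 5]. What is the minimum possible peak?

9

H@1: d1:11  d2:7  d3:7  d4:5  d5:0  d6:0  d7:0 → peak 11
H@2: d1:9  d2:7  d3:7  d4:7  d5:0  d6:0  d7:0 → peak 9
H@3: d1:9  d2:5  d3:7  d4:7  d5:2  d6:0  d7:0 → peak 9
H@4: d1:9  d2:5  d3:5  d4:7  d5:2  d6:2  d7:0 → peak 9
H@5: d1:9  d2:5  d3:5  d4:5  d5:2  d6:2  d7:2 → peak 9
Best is H@2, peak 9.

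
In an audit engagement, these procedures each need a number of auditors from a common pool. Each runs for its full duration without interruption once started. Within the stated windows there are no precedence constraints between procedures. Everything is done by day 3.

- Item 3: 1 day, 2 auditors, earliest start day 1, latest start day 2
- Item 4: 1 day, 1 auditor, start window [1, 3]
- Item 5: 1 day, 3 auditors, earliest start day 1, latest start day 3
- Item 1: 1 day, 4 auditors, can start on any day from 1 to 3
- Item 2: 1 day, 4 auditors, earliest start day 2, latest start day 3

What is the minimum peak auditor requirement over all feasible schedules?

Early-start (Item 3@1, Item 4@1, Item 5@1, Item 1@1, Item 2@2) gives peak 10: d1:10  d2:4  d3:0.
Shift Item 4→2, Item 1→2, Item 2→3.
Schedule Item 3@1, Item 4@2, Item 5@1, Item 1@2, Item 2@3: d1:5  d2:5  d3:4 — peak 5.
Total auditor-days = 14 over 3 days ⇒ peak ≥ ⌈14/3⌉ = 5, so 5 is optimal.

5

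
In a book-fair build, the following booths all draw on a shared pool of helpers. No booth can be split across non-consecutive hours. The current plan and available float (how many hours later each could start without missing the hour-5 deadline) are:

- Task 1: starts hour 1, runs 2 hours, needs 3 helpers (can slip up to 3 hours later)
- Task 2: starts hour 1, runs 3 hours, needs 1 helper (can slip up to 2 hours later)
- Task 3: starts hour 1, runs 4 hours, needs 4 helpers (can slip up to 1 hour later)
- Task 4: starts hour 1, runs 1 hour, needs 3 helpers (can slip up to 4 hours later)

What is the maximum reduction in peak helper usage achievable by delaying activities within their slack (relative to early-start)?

4

Early-start peak: h1:11  h2:8  h3:5  h4:4  h5:0 ⇒ 11.
Leveled (Task 1@1, Task 2@3, Task 3@1, Task 4@5): h1:7  h2:7  h3:5  h4:5  h5:4 ⇒ 7.
Reduction 11 − 7 = 4.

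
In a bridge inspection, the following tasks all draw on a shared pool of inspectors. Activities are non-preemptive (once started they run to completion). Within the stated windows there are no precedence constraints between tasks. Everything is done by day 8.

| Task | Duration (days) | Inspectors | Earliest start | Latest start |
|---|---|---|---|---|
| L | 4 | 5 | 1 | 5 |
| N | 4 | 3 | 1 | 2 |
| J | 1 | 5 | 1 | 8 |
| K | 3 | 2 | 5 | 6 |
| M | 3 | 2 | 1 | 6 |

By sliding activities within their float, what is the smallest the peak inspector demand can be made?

Early-start (L@1, N@1, J@1, K@5, M@1) gives peak 15: d1:15  d2:10  d3:10  d4:8  d5:2  d6:2  d7:2  d8:0.
Shift J→5, M→6.
Schedule L@1, N@1, J@5, K@5, M@6: d1:8  d2:8  d3:8  d4:8  d5:7  d6:4  d7:4  d8:2 — peak 8.

8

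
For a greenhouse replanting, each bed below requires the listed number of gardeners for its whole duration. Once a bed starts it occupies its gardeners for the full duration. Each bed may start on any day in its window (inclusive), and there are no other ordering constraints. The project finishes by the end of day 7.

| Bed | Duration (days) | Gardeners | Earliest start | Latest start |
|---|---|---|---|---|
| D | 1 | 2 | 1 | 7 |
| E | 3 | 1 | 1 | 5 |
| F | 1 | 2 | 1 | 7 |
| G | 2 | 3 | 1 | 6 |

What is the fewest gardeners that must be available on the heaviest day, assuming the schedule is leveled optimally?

Early-start (D@1, E@1, F@1, G@1) gives peak 8: d1:8  d2:4  d3:1  d4:0  d5:0  d6:0  d7:0.
Shift F→2, G→4.
Schedule D@1, E@1, F@2, G@4: d1:3  d2:3  d3:1  d4:3  d5:3  d6:0  d7:0 — peak 3.

3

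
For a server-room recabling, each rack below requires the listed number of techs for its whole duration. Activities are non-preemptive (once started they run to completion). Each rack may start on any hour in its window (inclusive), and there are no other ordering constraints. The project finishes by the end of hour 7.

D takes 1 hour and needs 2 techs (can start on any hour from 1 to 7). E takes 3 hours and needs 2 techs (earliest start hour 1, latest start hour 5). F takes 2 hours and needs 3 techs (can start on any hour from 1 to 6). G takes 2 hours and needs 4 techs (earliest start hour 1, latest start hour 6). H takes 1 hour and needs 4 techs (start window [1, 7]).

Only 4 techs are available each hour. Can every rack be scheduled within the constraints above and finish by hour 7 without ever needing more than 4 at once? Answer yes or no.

no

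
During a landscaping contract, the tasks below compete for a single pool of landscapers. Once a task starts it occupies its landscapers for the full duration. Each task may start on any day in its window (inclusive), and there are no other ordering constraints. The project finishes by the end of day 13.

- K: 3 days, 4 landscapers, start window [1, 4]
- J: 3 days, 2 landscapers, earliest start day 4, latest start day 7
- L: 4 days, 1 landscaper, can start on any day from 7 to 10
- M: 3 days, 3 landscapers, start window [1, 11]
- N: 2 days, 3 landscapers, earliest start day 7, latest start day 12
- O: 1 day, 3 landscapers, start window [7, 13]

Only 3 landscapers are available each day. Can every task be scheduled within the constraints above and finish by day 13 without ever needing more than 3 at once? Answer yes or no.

Total landscaper-days = 40; over 13 days the average is 40/13 > 3, so some day must exceed 3.

no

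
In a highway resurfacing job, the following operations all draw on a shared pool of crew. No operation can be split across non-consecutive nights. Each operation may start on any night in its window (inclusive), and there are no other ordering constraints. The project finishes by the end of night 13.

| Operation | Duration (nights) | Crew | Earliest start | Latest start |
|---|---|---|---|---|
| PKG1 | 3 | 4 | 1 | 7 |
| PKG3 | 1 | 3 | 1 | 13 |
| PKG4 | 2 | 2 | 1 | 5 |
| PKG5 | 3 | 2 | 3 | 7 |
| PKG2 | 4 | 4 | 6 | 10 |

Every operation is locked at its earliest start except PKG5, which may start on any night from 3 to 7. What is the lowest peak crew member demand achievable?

PKG5@3: n1:9  n2:6  n3:6  n4:2  n5:2  n6:4  n7:4  n8:4  n9:4  n10:0  n11:0  n12:0  n13:0 → peak 9
PKG5@4: n1:9  n2:6  n3:4  n4:2  n5:2  n6:6  n7:4  n8:4  n9:4  n10:0  n11:0  n12:0  n13:0 → peak 9
PKG5@5: n1:9  n2:6  n3:4  n4:0  n5:2  n6:6  n7:6  n8:4  n9:4  n10:0  n11:0  n12:0  n13:0 → peak 9
PKG5@6: n1:9  n2:6  n3:4  n4:0  n5:0  n6:6  n7:6  n8:6  n9:4  n10:0  n11:0  n12:0  n13:0 → peak 9
PKG5@7: n1:9  n2:6  n3:4  n4:0  n5:0  n6:4  n7:6  n8:6  n9:6  n10:0  n11:0  n12:0  n13:0 → peak 9
Best is PKG5@3, peak 9.

9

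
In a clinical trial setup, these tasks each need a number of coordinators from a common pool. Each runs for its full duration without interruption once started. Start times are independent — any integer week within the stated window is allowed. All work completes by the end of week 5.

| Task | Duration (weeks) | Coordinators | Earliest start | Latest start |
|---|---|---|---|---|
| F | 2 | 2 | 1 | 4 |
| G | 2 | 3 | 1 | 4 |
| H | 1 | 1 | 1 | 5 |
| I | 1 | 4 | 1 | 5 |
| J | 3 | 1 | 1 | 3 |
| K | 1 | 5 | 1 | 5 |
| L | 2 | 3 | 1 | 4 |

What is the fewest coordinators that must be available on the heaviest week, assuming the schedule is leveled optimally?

Early-start (F@1, G@1, H@1, I@1, J@1, K@1, L@1) gives peak 19: w1:19  w2:9  w3:1  w4:0  w5:0.
Shift I→4, K→3, L→4.
Schedule F@1, G@1, H@1, I@4, J@1, K@3, L@4: w1:7  w2:6  w3:6  w4:7  w5:3 — peak 7.

7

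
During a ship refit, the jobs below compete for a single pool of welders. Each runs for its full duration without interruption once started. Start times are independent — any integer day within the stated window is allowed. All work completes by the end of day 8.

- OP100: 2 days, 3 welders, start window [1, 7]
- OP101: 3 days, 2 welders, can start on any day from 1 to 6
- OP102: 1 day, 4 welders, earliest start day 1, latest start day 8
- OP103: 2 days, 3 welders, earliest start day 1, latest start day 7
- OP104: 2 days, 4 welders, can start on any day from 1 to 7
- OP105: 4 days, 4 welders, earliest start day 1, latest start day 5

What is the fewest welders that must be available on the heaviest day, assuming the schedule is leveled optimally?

Early-start (OP100@1, OP101@1, OP102@1, OP103@1, OP104@1, OP105@1) gives peak 20: d1:20  d2:16  d3:6  d4:4  d5:0  d6:0  d7:0  d8:0.
Shift OP101→2, OP103→5, OP104→3, OP105→5.
Schedule OP100@1, OP101@2, OP102@1, OP103@5, OP104@3, OP105@5: d1:7  d2:5  d3:6  d4:6  d5:7  d6:7  d7:4  d8:4 — peak 7.

7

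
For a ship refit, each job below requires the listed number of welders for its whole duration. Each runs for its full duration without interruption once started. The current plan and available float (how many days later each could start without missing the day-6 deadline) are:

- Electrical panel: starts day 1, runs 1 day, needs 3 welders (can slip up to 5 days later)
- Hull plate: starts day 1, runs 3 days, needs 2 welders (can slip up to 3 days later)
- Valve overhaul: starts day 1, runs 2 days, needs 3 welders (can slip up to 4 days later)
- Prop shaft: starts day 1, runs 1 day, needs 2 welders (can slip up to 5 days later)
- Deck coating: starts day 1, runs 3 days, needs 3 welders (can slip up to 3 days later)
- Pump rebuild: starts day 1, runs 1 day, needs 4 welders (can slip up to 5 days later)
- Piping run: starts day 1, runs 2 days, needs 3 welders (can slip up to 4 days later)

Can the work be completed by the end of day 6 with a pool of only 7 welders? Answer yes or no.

Schedule Electrical panel@1, Hull plate@1, Valve overhaul@2, Prop shaft@1, Deck coating@4, Pump rebuild@4, Piping run@5: d1:7  d2:5  d3:5  d4:7  d5:6  d6:6 — peak 7 ≤ 7.

yes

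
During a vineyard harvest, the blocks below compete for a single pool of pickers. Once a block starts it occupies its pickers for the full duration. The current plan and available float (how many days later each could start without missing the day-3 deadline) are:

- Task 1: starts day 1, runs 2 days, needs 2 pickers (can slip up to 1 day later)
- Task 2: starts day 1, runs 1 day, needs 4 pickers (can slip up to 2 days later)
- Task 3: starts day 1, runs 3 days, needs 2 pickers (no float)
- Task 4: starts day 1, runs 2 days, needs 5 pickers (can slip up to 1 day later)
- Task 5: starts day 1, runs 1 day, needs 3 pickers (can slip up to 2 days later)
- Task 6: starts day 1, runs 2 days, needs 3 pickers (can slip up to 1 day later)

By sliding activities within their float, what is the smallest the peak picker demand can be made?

Early-start (Task 1@1, Task 2@1, Task 3@1, Task 4@1, Task 5@1, Task 6@1) gives peak 19: d1:19  d2:12  d3:2.
Shift Task 4→2, Task 6→2.
Schedule Task 1@1, Task 2@1, Task 3@1, Task 4@2, Task 5@1, Task 6@2: d1:11  d2:12  d3:10 — peak 12.

12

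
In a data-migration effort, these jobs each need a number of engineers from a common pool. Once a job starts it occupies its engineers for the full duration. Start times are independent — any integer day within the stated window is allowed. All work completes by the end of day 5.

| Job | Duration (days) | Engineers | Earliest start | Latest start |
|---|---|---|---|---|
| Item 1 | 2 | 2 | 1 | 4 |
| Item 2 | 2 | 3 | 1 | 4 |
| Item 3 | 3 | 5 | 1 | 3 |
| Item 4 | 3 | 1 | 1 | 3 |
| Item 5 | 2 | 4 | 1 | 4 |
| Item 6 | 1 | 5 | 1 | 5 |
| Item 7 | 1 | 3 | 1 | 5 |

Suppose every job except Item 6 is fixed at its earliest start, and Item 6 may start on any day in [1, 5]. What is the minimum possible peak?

Item 6@1: d1:23  d2:15  d3:6  d4:0  d5:0 → peak 23
Item 6@2: d1:18  d2:20  d3:6  d4:0  d5:0 → peak 20
Item 6@3: d1:18  d2:15  d3:11  d4:0  d5:0 → peak 18
Item 6@4: d1:18  d2:15  d3:6  d4:5  d5:0 → peak 18
Item 6@5: d1:18  d2:15  d3:6  d4:0  d5:5 → peak 18
Best is Item 6@3, peak 18.

18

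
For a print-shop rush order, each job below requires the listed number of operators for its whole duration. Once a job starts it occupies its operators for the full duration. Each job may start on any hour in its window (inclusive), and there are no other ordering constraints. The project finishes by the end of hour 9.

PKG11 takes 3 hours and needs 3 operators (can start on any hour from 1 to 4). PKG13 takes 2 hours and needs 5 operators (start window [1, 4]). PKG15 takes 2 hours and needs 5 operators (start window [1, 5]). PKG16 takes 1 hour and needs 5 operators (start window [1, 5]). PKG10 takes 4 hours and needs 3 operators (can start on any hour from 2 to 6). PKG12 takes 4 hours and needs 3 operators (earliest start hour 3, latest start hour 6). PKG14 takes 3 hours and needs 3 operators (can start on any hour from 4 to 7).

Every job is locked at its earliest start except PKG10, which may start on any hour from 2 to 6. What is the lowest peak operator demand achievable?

18

PKG10@2: h1:18  h2:16  h3:9  h4:9  h5:9  h6:6  h7:0  h8:0  h9:0 → peak 18
PKG10@3: h1:18  h2:13  h3:9  h4:9  h5:9  h6:9  h7:0  h8:0  h9:0 → peak 18
PKG10@4: h1:18  h2:13  h3:6  h4:9  h5:9  h6:9  h7:3  h8:0  h9:0 → peak 18
PKG10@5: h1:18  h2:13  h3:6  h4:6  h5:9  h6:9  h7:3  h8:3  h9:0 → peak 18
PKG10@6: h1:18  h2:13  h3:6  h4:6  h5:6  h6:9  h7:3  h8:3  h9:3 → peak 18
Best is PKG10@2, peak 18.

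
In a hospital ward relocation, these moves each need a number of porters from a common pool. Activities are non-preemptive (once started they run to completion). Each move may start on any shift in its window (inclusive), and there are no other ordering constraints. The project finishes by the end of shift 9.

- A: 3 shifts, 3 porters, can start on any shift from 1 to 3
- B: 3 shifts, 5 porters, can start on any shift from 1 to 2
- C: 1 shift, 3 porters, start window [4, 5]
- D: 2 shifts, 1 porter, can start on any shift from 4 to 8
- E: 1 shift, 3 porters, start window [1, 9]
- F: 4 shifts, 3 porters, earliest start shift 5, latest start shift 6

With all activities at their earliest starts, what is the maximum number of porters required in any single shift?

11

Early-start schedule: A@1, B@1, C@4, D@4, E@1, F@5.
Load per shift: shift 1: 11, shift 2: 8, shift 3: 8, shift 4: 4, shift 5: 4, shift 6: 3, shift 7: 3, shift 8: 3, shift 9: 0.
Peak is 11.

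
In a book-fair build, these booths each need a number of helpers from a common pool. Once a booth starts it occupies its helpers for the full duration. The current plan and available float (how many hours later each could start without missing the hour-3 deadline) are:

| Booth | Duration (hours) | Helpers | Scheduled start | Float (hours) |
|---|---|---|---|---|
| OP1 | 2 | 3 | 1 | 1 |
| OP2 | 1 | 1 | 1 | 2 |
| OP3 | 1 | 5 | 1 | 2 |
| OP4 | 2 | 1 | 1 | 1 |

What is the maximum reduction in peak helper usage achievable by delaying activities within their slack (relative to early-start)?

5

Early-start peak: h1:10  h2:4  h3:0 ⇒ 10.
Leveled (OP1@1, OP2@1, OP3@3, OP4@1): h1:5  h2:4  h3:5 ⇒ 5.
Reduction 10 − 5 = 5.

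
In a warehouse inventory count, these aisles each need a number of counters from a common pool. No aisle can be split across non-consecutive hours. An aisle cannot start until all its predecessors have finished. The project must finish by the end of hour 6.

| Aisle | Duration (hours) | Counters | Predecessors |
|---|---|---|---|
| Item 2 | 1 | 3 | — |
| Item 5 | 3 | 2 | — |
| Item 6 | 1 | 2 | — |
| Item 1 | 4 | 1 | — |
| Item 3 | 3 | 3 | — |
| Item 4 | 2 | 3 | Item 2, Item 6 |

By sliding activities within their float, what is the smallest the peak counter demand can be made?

6

Early-start (Item 2@1, Item 5@1, Item 6@1, Item 1@1, Item 3@1, Item 4@2) gives peak 11: h1:11  h2:9  h3:9  h4:1  h5:0  h6:0.
Shift Item 6→2, Item 3→3, Item 4→5.
Schedule Item 2@1, Item 5@1, Item 6@2, Item 1@1, Item 3@3, Item 4@5: h1:6  h2:5  h3:6  h4:4  h5:6  h6:3 — peak 6.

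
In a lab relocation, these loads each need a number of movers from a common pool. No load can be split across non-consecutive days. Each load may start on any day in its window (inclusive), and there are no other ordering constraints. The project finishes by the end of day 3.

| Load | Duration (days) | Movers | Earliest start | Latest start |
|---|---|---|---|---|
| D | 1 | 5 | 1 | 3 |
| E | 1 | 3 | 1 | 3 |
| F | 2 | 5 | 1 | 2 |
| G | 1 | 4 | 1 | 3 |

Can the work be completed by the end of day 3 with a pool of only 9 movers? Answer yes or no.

Schedule D@1, E@1, F@2, G@2: d1:8  d2:9  d3:5 — peak 9 ≤ 9.

yes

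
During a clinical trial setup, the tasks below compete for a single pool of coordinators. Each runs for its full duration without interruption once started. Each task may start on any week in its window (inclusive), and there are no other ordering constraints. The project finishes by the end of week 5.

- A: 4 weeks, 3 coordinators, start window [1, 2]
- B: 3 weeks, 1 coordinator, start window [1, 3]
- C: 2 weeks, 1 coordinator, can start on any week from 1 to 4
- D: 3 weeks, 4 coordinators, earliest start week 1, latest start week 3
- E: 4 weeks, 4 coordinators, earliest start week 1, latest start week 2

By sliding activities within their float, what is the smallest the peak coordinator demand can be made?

Early-start (A@1, B@1, C@1, D@1, E@1) gives peak 13: w1:13  w2:13  w3:12  w4:7  w5:0.
Shift D→3.
Schedule A@1, B@1, C@1, D@3, E@1: w1:9  w2:9  w3:12  w4:11  w5:4 — peak 12.

12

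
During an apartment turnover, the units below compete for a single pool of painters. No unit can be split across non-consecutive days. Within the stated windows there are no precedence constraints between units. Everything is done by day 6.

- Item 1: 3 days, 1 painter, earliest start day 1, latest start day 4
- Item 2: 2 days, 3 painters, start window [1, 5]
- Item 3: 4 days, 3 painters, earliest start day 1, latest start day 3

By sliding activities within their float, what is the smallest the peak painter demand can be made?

Early-start (Item 1@1, Item 2@1, Item 3@1) gives peak 7: d1:7  d2:7  d3:4  d4:3  d5:0  d6:0.
Shift Item 3→3.
Schedule Item 1@1, Item 2@1, Item 3@3: d1:4  d2:4  d3:4  d4:3  d5:3  d6:3 — peak 4.
Total painter-days = 21 over 6 days ⇒ peak ≥ ⌈21/6⌉ = 4, so 4 is optimal.

4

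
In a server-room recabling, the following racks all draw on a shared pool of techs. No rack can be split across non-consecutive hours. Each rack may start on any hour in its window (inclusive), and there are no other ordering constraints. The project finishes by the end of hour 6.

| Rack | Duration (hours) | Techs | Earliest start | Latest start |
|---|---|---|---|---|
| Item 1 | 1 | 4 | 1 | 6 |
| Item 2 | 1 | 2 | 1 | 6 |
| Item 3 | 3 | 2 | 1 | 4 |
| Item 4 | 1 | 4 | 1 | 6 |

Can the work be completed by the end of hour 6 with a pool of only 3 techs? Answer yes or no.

The minimum achievable peak is 4; 3 < 4, so no feasible schedule stays within the cap.

no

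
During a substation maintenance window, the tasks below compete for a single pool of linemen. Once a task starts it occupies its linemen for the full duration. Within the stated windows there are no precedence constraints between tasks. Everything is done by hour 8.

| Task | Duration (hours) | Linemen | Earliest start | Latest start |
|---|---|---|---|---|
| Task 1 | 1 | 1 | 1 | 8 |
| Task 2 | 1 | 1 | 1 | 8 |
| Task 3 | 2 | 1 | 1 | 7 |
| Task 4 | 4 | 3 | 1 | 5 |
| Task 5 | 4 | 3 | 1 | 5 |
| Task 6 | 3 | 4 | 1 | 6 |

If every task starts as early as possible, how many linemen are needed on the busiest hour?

13

Early-start schedule: Task 1@1, Task 2@1, Task 3@1, Task 4@1, Task 5@1, Task 6@1.
Load per hour: hour 1: 13, hour 2: 11, hour 3: 10, hour 4: 6, hour 5: 0, hour 6: 0, hour 7: 0, hour 8: 0.
Peak is 13.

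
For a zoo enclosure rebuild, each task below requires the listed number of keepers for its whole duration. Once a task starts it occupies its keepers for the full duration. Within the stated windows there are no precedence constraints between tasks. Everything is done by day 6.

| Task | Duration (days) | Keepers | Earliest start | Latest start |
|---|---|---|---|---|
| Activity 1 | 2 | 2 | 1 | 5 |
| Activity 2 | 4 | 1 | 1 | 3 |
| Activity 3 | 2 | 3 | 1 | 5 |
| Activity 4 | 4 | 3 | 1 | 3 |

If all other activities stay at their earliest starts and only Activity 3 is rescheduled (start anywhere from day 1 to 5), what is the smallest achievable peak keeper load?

Activity 3@1: d1:9  d2:9  d3:4  d4:4  d5:0  d6:0 → peak 9
Activity 3@2: d1:6  d2:9  d3:7  d4:4  d5:0  d6:0 → peak 9
Activity 3@3: d1:6  d2:6  d3:7  d4:7  d5:0  d6:0 → peak 7
Activity 3@4: d1:6  d2:6  d3:4  d4:7  d5:3  d6:0 → peak 7
Activity 3@5: d1:6  d2:6  d3:4  d4:4  d5:3  d6:3 → peak 6
Best is Activity 3@5, peak 6.

6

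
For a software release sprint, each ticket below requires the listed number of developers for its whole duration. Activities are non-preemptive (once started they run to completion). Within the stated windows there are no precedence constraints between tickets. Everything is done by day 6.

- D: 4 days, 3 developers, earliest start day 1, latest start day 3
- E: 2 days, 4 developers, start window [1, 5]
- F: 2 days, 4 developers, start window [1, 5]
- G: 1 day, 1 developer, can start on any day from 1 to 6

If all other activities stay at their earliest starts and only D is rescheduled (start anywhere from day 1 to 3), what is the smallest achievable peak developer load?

D@1: d1:12  d2:11  d3:3  d4:3  d5:0  d6:0 → peak 12
D@2: d1:9  d2:11  d3:3  d4:3  d5:3  d6:0 → peak 11
D@3: d1:9  d2:8  d3:3  d4:3  d5:3  d6:3 → peak 9
Best is D@3, peak 9.

9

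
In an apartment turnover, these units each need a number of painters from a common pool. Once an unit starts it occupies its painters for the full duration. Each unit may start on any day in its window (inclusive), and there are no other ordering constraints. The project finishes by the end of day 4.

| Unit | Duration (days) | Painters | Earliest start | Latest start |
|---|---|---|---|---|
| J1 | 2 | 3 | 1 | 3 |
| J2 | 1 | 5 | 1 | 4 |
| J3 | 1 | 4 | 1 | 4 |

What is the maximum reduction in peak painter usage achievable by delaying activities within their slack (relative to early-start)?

Early-start peak: d1:12  d2:3  d3:0  d4:0 ⇒ 12.
Leveled (J1@1, J2@3, J3@4): d1:3  d2:3  d3:5  d4:4 ⇒ 5.
Reduction 12 − 5 = 7.

7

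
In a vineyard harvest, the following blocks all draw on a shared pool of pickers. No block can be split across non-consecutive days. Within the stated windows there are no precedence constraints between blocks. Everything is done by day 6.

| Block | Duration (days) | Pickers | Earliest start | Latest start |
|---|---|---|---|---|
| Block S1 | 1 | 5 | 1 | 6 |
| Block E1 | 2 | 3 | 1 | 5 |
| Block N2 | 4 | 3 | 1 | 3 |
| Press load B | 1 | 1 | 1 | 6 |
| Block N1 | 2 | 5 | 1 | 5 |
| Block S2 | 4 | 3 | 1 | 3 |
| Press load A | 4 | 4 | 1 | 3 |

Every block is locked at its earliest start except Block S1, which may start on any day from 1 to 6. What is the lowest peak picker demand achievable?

Block S1@1: d1:24  d2:18  d3:10  d4:10  d5:0  d6:0 → peak 24
Block S1@2: d1:19  d2:23  d3:10  d4:10  d5:0  d6:0 → peak 23
Block S1@3: d1:19  d2:18  d3:15  d4:10  d5:0  d6:0 → peak 19
Block S1@4: d1:19  d2:18  d3:10  d4:15  d5:0  d6:0 → peak 19
Block S1@5: d1:19  d2:18  d3:10  d4:10  d5:5  d6:0 → peak 19
Block S1@6: d1:19  d2:18  d3:10  d4:10  d5:0  d6:5 → peak 19
Best is Block S1@3, peak 19.

19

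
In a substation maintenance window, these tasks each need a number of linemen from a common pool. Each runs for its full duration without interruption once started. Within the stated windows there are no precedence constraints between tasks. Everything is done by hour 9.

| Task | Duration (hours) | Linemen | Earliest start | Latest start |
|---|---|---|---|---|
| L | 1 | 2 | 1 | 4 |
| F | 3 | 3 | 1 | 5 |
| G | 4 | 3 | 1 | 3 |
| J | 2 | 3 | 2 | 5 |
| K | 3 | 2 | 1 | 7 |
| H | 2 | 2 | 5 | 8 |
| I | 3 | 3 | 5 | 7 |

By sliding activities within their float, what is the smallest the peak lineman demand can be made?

6

Early-start (L@1, F@1, G@1, J@2, K@1, H@5, I@5) gives peak 11: h1:10  h2:11  h3:11  h4:3  h5:5  h6:5  h7:3  h8:0  h9:0.
Shift F→2, J→5, K→5, H→8, I→7.
Schedule L@1, F@2, G@1, J@5, K@5, H@8, I@7: h1:5  h2:6  h3:6  h4:6  h5:5  h6:5  h7:5  h8:5  h9:5 — peak 6.
Total lineman-hours = 48 over 9 hours ⇒ peak ≥ ⌈48/9⌉ = 6, so 6 is optimal.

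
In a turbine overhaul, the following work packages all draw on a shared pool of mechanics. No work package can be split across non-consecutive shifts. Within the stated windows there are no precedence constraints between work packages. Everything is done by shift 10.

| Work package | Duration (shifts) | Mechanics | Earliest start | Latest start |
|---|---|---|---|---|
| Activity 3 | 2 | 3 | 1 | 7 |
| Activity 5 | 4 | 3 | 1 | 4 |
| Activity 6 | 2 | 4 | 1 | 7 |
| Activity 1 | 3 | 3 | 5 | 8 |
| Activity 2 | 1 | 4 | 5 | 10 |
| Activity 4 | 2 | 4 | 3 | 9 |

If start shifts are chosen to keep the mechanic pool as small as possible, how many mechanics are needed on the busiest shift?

Early-start (Activity 3@1, Activity 5@1, Activity 6@1, Activity 1@5, Activity 2@5, Activity 4@3) gives peak 10: s1:10  s2:10  s3:7  s4:7  s5:7  s6:3  s7:3  s8:0  s9:0  s10:0.
Shift Activity 3→3, Activity 5→3, Activity 2→8, Activity 4→9.
Schedule Activity 3@3, Activity 5@3, Activity 6@1, Activity 1@5, Activity 2@8, Activity 4@9: s1:4  s2:4  s3:6  s4:6  s5:6  s6:6  s7:3  s8:4  s9:4  s10:4 — peak 6.

6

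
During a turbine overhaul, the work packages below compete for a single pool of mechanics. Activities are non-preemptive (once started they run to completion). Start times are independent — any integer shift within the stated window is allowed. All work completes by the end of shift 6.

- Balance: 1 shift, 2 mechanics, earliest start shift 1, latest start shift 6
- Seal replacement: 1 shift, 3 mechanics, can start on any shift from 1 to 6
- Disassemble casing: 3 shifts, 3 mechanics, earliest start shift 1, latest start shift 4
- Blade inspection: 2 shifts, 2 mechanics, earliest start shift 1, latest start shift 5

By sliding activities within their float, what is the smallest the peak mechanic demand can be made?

Early-start (Balance@1, Seal replacement@1, Disassemble casing@1, Blade inspection@1) gives peak 10: s1:10  s2:5  s3:3  s4:0  s5:0  s6:0.
Shift Seal replacement→3, Disassemble casing→4.
Schedule Balance@1, Seal replacement@3, Disassemble casing@4, Blade inspection@1: s1:4  s2:2  s3:3  s4:3  s5:3  s6:3 — peak 4.

4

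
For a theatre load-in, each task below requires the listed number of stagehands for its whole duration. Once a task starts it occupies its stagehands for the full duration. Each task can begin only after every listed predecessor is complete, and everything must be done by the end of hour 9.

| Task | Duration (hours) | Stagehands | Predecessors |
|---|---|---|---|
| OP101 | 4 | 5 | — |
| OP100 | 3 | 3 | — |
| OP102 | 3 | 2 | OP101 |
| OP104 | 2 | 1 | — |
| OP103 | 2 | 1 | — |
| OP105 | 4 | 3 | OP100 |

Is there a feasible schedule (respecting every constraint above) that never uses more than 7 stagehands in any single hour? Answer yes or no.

The minimum achievable peak is 8; 7 < 8, so no feasible schedule stays within the cap.

no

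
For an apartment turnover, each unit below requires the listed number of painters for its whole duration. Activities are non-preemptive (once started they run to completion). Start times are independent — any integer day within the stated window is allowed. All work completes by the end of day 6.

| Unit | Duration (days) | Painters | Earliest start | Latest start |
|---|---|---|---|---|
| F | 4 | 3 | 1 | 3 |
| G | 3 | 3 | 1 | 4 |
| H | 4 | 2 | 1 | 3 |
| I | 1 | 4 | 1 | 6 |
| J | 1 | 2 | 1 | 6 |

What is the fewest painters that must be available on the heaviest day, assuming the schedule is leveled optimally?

8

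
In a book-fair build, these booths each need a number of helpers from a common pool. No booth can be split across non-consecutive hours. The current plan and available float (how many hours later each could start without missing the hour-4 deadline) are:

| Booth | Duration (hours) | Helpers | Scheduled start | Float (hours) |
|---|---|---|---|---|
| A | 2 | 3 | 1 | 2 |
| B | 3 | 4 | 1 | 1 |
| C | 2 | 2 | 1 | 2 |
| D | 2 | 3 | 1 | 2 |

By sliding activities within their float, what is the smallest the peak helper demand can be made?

9

Early-start (A@1, B@1, C@1, D@1) gives peak 12: h1:12  h2:12  h3:4  h4:0.
Shift D→3.
Schedule A@1, B@1, C@1, D@3: h1:9  h2:9  h3:7  h4:3 — peak 9.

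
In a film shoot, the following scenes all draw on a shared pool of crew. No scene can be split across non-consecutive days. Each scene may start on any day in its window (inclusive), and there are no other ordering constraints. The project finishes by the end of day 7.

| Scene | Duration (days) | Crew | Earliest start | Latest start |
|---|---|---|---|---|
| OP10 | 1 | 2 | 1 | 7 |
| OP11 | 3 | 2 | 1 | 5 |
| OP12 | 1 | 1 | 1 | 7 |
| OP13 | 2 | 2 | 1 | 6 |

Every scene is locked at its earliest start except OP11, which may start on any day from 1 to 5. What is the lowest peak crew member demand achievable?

OP11@1: d1:7  d2:4  d3:2  d4:0  d5:0  d6:0  d7:0 → peak 7
OP11@2: d1:5  d2:4  d3:2  d4:2  d5:0  d6:0  d7:0 → peak 5
OP11@3: d1:5  d2:2  d3:2  d4:2  d5:2  d6:0  d7:0 → peak 5
OP11@4: d1:5  d2:2  d3:0  d4:2  d5:2  d6:2  d7:0 → peak 5
OP11@5: d1:5  d2:2  d3:0  d4:0  d5:2  d6:2  d7:2 → peak 5
Best is OP11@2, peak 5.

5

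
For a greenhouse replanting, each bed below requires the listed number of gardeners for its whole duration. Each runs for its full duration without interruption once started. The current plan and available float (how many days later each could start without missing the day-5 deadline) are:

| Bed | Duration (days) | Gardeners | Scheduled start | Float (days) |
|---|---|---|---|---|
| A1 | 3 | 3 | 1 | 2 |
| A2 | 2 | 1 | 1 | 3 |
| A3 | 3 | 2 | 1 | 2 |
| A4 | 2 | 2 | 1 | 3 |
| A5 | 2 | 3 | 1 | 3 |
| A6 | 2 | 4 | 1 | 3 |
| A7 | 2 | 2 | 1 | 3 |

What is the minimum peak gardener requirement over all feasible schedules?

Early-start (A1@1, A2@1, A3@1, A4@1, A5@1, A6@1, A7@1) gives peak 17: d1:17  d2:17  d3:5  d4:0  d5:0.
Shift A5→3, A6→4, A7→4.
Schedule A1@1, A2@1, A3@1, A4@1, A5@3, A6@4, A7@4: d1:8  d2:8  d3:8  d4:9  d5:6 — peak 9.

9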